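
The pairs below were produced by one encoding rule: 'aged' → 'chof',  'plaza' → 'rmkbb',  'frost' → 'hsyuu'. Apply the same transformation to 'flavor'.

hmkxpb

Shifts by position in aged: pos 0: a→c (+2), pos 1: g→h (+1), pos 2: e→o (+10), pos 3: d→f (+2) — repeating every 3. The shifts repeat in a cycle of length 3: positions 0,1,… shift by +2, +1, +10, then the pattern repeats.
Applying it to flavor: f+2=h, l+1=m, a+10=k, v+2=x, o+1=p, r+10=b.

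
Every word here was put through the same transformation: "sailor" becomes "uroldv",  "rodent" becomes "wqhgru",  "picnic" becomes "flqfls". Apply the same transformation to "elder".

The output letters match the input read backwards, each shifted +3: sailor reversed is rolias. Read the word backwards and shift each letter +3.
On elder: reverse → redle; then shift: r+3=u, e+3=h, d+3=g, l+3=o, e+3=h.

uhgoh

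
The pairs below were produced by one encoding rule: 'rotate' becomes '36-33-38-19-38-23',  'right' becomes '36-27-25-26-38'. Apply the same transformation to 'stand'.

37-38-19-32-22

r is letter #18 and maps to 36: an offset of 18. Each letter is replaced by its alphabet position (a=1..z=26) + 18.
On stand: s=19→37, t=20→38, a=1→19, n=14→32, d=4→22.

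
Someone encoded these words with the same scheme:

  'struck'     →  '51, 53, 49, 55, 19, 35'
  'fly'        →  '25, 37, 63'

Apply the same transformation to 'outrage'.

43, 55, 53, 49, 15, 27, 23

s(#19)→51 and t(#20)→53: differences scale by 2, so n = 2·pos + 13. With a=1..z=26, the number is 2·pos + 13.
For outrage: o=15→43, u=21→55, t=20→53, r=18→49, a=1→15, g=7→27, e=5→23.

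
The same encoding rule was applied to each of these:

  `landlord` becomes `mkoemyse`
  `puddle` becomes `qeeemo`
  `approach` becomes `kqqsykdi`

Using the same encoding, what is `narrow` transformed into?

The shift depends on letter class: consonant l→m is +1, but vowel a→k is +10. Two shifts are in play — +10 for a/e/i/o/u, +1 for every other letter.
For narrow: n(cons)+1=o, a(vowel)+10=k, r(cons)+1=s, r(cons)+1=s, o(vowel)+10=y, w(cons)+1=x.

okssyx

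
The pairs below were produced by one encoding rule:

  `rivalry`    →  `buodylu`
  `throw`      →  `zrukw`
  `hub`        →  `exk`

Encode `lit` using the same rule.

The output letters match the input read backwards, each shifted +3: rivalry reversed is yrlavir. The word is reversed, then every letter is shifted forward by 3.
Applying it to lit: reverse → til; then shift: t+3=w, i+3=l, l+3=o.

wlo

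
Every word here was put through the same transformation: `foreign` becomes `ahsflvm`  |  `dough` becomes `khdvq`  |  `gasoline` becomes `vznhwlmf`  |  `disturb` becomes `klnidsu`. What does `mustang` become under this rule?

rdnizmv

f(5)→a(0) and o(14)→h(7) fit y≡21x+25 (mod 26); the inverse of 21 mod 26 is 5. Treating letters as 0–25, the rule is x ↦ 21x + 25 (mod 26).
Applying it to mustang: m(12)→21·12+25≡17=r; u(20)→21·20+25≡3=d; s(18)→21·18+25≡13=n; t(19)→21·19+25≡8=i; a(0)→21·0+25≡25=z; n(13)→21·13+25≡12=m; g(6)→21·6+25≡21=v (all mod 26).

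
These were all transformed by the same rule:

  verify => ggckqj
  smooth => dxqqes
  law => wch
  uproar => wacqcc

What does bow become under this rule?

The shift depends on letter class: consonant v→g is +11, but vowel e→g is +2. Two shifts are in play — +2 for a/e/i/o/u, +11 for every other letter.
On bow: b(cons)+11=m, o(vowel)+2=q, w(cons)+11=h.

mqh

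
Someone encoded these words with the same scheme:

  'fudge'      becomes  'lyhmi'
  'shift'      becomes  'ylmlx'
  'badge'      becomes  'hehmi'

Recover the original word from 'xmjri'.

rifle

Shifts by position in fudge: pos 0: f→l (+6), pos 1: u→y (+4), pos 2: d→h (+4), pos 3: g→m (+6), pos 4: e→i (+4) — repeating every 3. It's a Vigenère-style cipher with numeric key [6,4,4]: position i shifts by key[i mod 3].
Undoing it on xmjri: x−6=r, m−4=i, j−4=f, r−6=l, i−4=e.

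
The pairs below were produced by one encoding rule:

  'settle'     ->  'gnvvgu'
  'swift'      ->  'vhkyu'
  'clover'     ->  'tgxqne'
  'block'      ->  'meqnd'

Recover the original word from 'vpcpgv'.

tenant

The word is reversed, then every letter is shifted forward by 2.
Reversing it on vpcpgv: shift back: v−2=t, p−2=n, c−2=a, p−2=n, g−2=e, v−2=t → tnanet; then reverse → tenant.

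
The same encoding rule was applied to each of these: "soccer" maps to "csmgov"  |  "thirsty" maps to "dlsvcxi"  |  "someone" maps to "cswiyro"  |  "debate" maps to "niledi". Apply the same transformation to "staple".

cxktvi

A repeating key of period 2 is used — shifts +10, +4 over and over.
For staple: s+10=c, t+4=x, a+10=k, p+4=t, l+10=v, e+4=i.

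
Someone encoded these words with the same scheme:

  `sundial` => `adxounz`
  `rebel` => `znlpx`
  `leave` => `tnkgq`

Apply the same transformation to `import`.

Each letter shifts forward by (position + 8), i.e. 8, 9, 10, … — the shift grows by one for each successive letter.
On import: i+8=q, m+9=v, p+10=z, o+11=z, r+12=d, t+13=g.

qvzzdg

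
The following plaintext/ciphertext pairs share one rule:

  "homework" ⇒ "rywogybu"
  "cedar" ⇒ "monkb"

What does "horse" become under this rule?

rybco

This is a Caesar cipher with shift 10.
For horse: h+10=r, o+10=y, r+10=b, s+10=c, e+10=o.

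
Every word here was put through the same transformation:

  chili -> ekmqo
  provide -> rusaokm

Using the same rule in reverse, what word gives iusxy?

gross

In chili: c→e is +2, h→k is +3, i→m is +4, l→q is +5 — the shift increases by 1 each position. The shift increases by 1 at each position, starting from +2: 2, 3, 4, ….
Undoing it on iusxy: i−2=g, u−3=r, s−4=o, x−5=s, y−6=s.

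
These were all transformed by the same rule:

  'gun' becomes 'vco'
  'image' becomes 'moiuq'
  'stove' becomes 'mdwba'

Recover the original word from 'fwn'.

fox

The output letters match the input read backwards, each shifted +8: gun reversed is nug. Read the word backwards and shift each letter +8.
Reversing it on fwn: shift back: f−8=x, w−8=o, n−8=f → xof; then reverse → fox.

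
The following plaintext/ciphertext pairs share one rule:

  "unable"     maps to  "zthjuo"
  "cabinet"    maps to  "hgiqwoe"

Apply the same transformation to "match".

rgakq

The shift increases by 1 at each position, starting from +5: 5, 6, 7, ….
For match: m+5=r, a+6=g, t+7=a, c+8=k, h+9=q.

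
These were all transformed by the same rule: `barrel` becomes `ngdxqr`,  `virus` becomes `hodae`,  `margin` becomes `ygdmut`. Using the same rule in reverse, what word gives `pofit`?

ditch

It's a Vigenère-style cipher with numeric key [12,6]: position i shifts by key[i mod 2].
Undoing it on pofit: p−12=d, o−6=i, f−12=t, i−6=c, t−12=h.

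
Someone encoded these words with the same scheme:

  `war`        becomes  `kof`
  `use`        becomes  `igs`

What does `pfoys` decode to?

brake

This is a Caesar cipher with shift 14.
Reversing it on pfoys: p−14=b, f−14=r, o−14=a, y−14=k, s−14=e.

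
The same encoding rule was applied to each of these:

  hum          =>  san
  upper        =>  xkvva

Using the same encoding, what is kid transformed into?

joq

The output letters match the input read backwards, each shifted +6: hum reversed is muh. Read the word backwards and shift each letter +6.
On kid: reverse → dik; then shift: d+6=j, i+6=o, k+6=q.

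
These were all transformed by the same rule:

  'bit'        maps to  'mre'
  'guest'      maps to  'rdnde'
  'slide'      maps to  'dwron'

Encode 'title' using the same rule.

erewn

The shift depends on letter class: consonant b→m is +11, but vowel i→r is +9. Two shifts are in play — +9 for a/e/i/o/u, +11 for every other letter.
For title: t(cons)+11=e, i(vowel)+9=r, t(cons)+11=e, l(cons)+11=w, e(vowel)+9=n.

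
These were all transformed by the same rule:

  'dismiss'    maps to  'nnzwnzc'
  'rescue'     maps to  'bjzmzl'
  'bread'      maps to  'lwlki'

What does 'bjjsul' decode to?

A repeating key of period 3 is used — shifts +10, +5, +7 over and over.
Undoing it on bjjsul: b−10=r, j−5=e, j−7=c, s−10=i, u−5=p, l−7=e.

recipe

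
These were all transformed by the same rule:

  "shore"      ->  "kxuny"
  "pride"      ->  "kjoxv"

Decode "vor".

lip

The output letters match the input read backwards, each shifted +6: shore reversed is erohs. The word is reversed, then every letter is shifted forward by 6.
Reversing it on vor: shift back: v−6=p, o−6=i, r−6=l → pil; then reverse → lip.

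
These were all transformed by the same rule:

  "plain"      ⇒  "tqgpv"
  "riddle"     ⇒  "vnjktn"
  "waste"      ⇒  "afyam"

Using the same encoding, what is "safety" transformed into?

In plain: p→t is +4, l→q is +5, a→g is +6, i→p is +7 — the shift increases by 1 each position. The shift increases by 1 at each position, starting from +4: 4, 5, 6, ….
Applying it to safety: s+4=w, a+5=f, f+6=l, e+7=l, t+8=b, y+9=h.

wfllbh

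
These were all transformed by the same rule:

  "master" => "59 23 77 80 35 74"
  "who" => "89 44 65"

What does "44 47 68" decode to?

hip

The formula is n = 3×(alphabet index, a=1) + 20.
Reversing it on 44 47 68: 44→(44−20)÷3=8=h, 47→(47−20)÷3=9=i, 68→(68−20)÷3=16=p.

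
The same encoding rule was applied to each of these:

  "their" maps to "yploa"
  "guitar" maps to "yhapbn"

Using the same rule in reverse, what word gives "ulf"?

The output letters match the input read backwards, each shifted +7: their reversed is rieht. Two steps: reverse the string, then apply a Caesar shift of +7.
Undoing it on ulf: shift back: u−7=n, l−7=e, f−7=y → ney; then reverse → yen.

yen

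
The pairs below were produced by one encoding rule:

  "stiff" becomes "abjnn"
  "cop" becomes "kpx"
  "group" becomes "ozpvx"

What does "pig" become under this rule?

Vowels shift forward by 1 and consonants shift forward by 8.
Applying it to pig: p(cons)+8=x, i(vowel)+1=j, g(cons)+8=o.

xjo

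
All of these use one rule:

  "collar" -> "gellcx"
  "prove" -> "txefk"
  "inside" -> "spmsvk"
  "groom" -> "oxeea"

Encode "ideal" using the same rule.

Treating letters as 0–25, the rule is x ↦ 15x + 2 (mod 26).
On ideal: i(8)→15·8+2≡18=s; d(3)→15·3+2≡21=v; e(4)→15·4+2≡10=k; a(0)→15·0+2≡2=c; l(11)→15·11+2≡11=l (all mod 26).

svkcl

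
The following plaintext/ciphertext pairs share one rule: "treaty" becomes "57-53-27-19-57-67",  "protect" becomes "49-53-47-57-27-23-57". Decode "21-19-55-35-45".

basin

t(#20)→57 and r(#18)→53: differences scale by 2, so n = 2·pos + 17. Each letter becomes 2×(its alphabet position, a=1..z=26) + 17.
Undoing it on 21-19-55-35-45: 21→(21−17)÷2=2=b, 19→(19−17)÷2=1=a, 55→(55−17)÷2=19=s, 35→(35−17)÷2=9=i, 45→(45−17)÷2=14=n.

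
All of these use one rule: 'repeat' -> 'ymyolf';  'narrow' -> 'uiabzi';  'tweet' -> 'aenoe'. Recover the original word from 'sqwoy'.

In repeat: r→y is +7, e→m is +8, p→y is +9, e→o is +10 — the shift increases by 1 each position. Letter i (0-indexed) is shifted by i+7, so successive shifts are 7, 8, 9, ….
Undoing it on sqwoy: s−7=l, q−8=i, w−9=n, o−10=e, y−11=n.

linen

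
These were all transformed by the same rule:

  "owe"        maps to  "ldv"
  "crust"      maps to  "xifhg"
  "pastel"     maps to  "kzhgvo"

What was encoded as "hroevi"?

This is the alphabet-reversal cipher (Atbash): a becomes z, b becomes y, etc.
Reversing it on hroevi: h↔s, r↔i, o↔l, e↔v, v↔e, i↔r.

silver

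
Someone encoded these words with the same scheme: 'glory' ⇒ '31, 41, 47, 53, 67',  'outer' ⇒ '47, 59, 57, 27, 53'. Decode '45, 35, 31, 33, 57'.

g(#7)→31 and l(#12)→41: differences scale by 2, so n = 2·pos + 17. With a=1..z=26, the number is 2·pos + 17.
Decoding 45, 35, 31, 33, 57: 45→(45−17)÷2=14=n, 35→(35−17)÷2=9=i, 31→(31−17)÷2=7=g, 33→(33−17)÷2=8=h, 57→(57−17)÷2=20=t.

night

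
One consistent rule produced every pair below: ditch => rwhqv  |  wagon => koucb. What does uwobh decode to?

Compare letters: d→r is +14, i→w is +14, t→h is +14 — a constant shift. Each letter is shifted forward by 14 in the alphabet (a Caesar shift of +14).
Reversing it on uwobh: u−14=g, w−14=i, o−14=a, b−14=n, h−14=t.

giant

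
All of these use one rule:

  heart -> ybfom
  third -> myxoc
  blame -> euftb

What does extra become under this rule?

h(7)→y(24) and e(4)→b(1) fit y≡25x+5 (mod 26); the inverse of 25 mod 26 is 25. Treating letters as 0–25, the rule is x ↦ 25x + 5 (mod 26).
On extra: e(4)→25·4+5≡1=b; x(23)→25·23+5≡8=i; t(19)→25·19+5≡12=m; r(17)→25·17+5≡14=o; a(0)→25·0+5≡5=f (all mod 26).

bimof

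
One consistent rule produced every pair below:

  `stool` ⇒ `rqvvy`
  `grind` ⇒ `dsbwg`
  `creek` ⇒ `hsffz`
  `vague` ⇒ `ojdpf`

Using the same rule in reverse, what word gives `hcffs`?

Treating letters as 0–25, the rule is x ↦ 25x + 9 (mod 26).
Decoding hcffs: h(7)→25·(7−9)≡2=c; c(2)→25·(2−9)≡7=h; f(5)→25·(5−9)≡4=e; f(5)→25·(5−9)≡4=e; s(18)→25·(18−9)≡17=r (all mod 26).

cheer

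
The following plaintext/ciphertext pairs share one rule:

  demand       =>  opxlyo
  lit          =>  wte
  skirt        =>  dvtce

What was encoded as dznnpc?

Compare letters: d→o is +11, e→p is +11, m→x is +11 — a constant shift. Every letter moves 11 places later in the alphabet, wrapping around z→a.
Decoding dznnpc: d−11=s, z−11=o, n−11=c, n−11=c, p−11=e, c−11=r.

soccer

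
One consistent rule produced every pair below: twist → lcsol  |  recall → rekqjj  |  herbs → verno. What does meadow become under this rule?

geqhac

t(19)→l(11) and w(22)→c(2) fit y≡23x+16 (mod 26); the inverse of 23 mod 26 is 17. Treating letters as 0–25, the rule is x ↦ 23x + 16 (mod 26).
Applying it to meadow: m(12)→23·12+16≡6=g; e(4)→23·4+16≡4=e; a(0)→23·0+16≡16=q; d(3)→23·3+16≡7=h; o(14)→23·14+16≡0=a; w(22)→23·22+16≡2=c (all mod 26).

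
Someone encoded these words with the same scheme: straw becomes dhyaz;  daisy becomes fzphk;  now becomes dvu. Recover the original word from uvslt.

melon

The output letters match the input read backwards, each shifted +7: straw reversed is warts. Two steps: reverse the string, then apply a Caesar shift of +7.
Reversing it on uvslt: shift back: u−7=n, v−7=o, s−7=l, l−7=e, t−7=m → nolem; then reverse → melon.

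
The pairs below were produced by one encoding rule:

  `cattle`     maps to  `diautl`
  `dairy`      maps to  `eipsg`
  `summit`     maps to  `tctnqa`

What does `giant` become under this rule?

hqhob

Shifts by position in cattle: pos 0: c→d (+1), pos 1: a→i (+8), pos 2: t→a (+7), pos 3: t→u (+1), pos 4: l→t (+8), pos 5: e→l (+7) — repeating every 3. The shifts repeat in a cycle of length 3: positions 0,1,… shift by +1, +8, +7, then the pattern repeats.
On giant: g+1=h, i+8=q, a+7=h, n+1=o, t+8=b.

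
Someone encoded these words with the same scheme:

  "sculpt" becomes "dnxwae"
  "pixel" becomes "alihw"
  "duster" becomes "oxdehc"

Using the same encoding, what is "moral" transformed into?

xrcdw

The shift depends on letter class: consonant s→d is +11, but vowel u→x is +3. The rule splits by letter class: vowels +3, consonants +11.
On moral: m(cons)+11=x, o(vowel)+3=r, r(cons)+11=c, a(vowel)+3=d, l(cons)+11=w.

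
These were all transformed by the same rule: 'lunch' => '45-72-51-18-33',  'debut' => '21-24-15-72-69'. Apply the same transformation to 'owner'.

54-78-51-24-63

l(#12)→45 and u(#21)→72: differences scale by 3, so n = 3·pos + 9. Each letter becomes 3×(its alphabet position, a=1..z=26) + 9.
For owner: o=15→54, w=23→78, n=14→51, e=5→24, r=18→63.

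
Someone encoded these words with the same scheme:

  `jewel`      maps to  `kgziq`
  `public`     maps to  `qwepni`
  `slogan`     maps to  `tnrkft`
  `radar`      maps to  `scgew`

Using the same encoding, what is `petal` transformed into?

qgweq

In jewel: j→k is +1, e→g is +2, w→z is +3, e→i is +4 — the shift increases by 1 each position. Each letter shifts forward by (position + 1), i.e. 1, 2, 3, … — the shift grows by one for each successive letter.
For petal: p+1=q, e+2=g, t+3=w, a+4=e, l+5=q.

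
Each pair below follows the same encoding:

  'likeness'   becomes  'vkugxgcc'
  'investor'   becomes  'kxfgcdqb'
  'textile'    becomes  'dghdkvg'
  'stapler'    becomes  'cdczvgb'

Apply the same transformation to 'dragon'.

The shift depends on letter class: consonant l→v is +10, but vowel i→k is +2. Vowels shift forward by 2 and consonants shift forward by 10.
On dragon: d(cons)+10=n, r(cons)+10=b, a(vowel)+2=c, g(cons)+10=q, o(vowel)+2=q, n(cons)+10=x.

nbcqqx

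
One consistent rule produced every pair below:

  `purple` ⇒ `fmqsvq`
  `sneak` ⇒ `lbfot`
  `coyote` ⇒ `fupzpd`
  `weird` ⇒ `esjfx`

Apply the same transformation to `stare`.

The output letters match the input read backwards, each shifted +1: purple reversed is elprup. The word is reversed, then every letter is shifted forward by 1.
Applying it to stare: reverse → erats; then shift: e+1=f, r+1=s, a+1=b, t+1=u, s+1=t.

fsbut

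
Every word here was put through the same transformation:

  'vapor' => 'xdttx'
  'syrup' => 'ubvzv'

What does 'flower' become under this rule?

hosbky

Letter i (0-indexed) is shifted by i+2, so successive shifts are 2, 3, 4, ….
Applying it to flower: f+2=h, l+3=o, o+4=s, w+5=b, e+6=k, r+7=y.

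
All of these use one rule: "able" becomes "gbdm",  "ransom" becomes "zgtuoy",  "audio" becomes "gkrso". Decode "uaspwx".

switch

a(0)→g(6) and b(1)→b(1) fit y≡21x+6 (mod 26); the inverse of 21 mod 26 is 5. Each letter's alphabet position (a=0..z=25) is mapped through 21·x+6 mod 26 — an affine cipher.
Undoing it on uaspwx: u(20)→5·(20−6)≡18=s; a(0)→5·(0−6)≡22=w; s(18)→5·(18−6)≡8=i; p(15)→5·(15−6)≡19=t; w(22)→5·(22−6)≡2=c; x(23)→5·(23−6)≡7=h (all mod 26).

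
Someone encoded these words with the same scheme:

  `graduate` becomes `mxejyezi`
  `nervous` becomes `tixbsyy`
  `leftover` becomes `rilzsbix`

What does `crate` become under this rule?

ixezi

The shift depends on letter class: consonant g→m is +6, but vowel a→e is +4. Two shifts are in play — +4 for a/e/i/o/u, +6 for every other letter.
On crate: c(cons)+6=i, r(cons)+6=x, a(vowel)+4=e, t(cons)+6=z, e(vowel)+4=i.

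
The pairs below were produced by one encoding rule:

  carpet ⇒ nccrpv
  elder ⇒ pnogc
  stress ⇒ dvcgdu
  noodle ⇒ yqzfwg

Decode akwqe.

Shifts by position in carpet: pos 0: c→n (+11), pos 1: a→c (+2), pos 2: r→c (+11), pos 3: p→r (+2) — repeating every 2. It's a Vigenère-style cipher with numeric key [11,2]: position i shifts by key[i mod 2].
Undoing it on akwqe: a−11=p, k−2=i, w−11=l, q−2=o, e−11=t.

pilot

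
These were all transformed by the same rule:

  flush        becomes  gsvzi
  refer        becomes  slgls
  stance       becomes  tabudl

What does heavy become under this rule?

Shifts by position in flush: pos 0: f→g (+1), pos 1: l→s (+7), pos 2: u→v (+1), pos 3: s→z (+7) — repeating every 2. The shifts repeat in a cycle of length 2: positions 0,1,… shift by +1, +7, then the pattern repeats.
On heavy: h+1=i, e+7=l, a+1=b, v+7=c, y+1=z.

ilbcz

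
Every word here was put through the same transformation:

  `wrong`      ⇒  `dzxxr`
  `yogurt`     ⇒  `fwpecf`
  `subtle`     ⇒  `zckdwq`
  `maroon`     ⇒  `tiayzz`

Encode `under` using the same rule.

bvmoc

Letter i (0-indexed) is shifted by i+7, so successive shifts are 7, 8, 9, ….
For under: u+7=b, n+8=v, d+9=m, e+10=o, r+11=c.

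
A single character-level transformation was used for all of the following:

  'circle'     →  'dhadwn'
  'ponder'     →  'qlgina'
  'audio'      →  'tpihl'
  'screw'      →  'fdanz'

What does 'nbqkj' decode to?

empty

c(2)→d(3) and i(8)→h(7) fit y≡5x+19 (mod 26); the inverse of 5 mod 26 is 21. Treating letters as 0–25, the rule is x ↦ 5x + 19 (mod 26).
Undoing it on nbqkj: n(13)→21·(13−19)≡4=e; b(1)→21·(1−19)≡12=m; q(16)→21·(16−19)≡15=p; k(10)→21·(10−19)≡19=t; j(9)→21·(9−19)≡24=y (all mod 26).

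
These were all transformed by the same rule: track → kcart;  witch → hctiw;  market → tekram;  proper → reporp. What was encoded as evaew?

It's just the letters in reverse order.
Decoding evaew: then reverse → weave.

weave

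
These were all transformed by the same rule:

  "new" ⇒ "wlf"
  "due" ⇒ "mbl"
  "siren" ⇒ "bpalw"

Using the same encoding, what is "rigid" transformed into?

apppm

The shift depends on letter class: consonant n→w is +9, but vowel e→l is +7. Two shifts are in play — +7 for a/e/i/o/u, +9 for every other letter.
On rigid: r(cons)+9=a, i(vowel)+7=p, g(cons)+9=p, i(vowel)+7=p, d(cons)+9=m.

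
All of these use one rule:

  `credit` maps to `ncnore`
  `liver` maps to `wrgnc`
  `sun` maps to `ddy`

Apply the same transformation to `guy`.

The shift depends on letter class: consonant c→n is +11, but vowel e→n is +9. Vowels shift forward by 9 and consonants shift forward by 11.
Applying it to guy: g(cons)+11=r, u(vowel)+9=d, y(cons)+11=j.

rdj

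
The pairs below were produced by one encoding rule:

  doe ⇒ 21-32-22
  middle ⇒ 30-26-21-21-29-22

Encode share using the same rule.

d is letter #4 and maps to 21: an offset of 17. The number is (letter's place in the alphabet, a=1) + 17.
On share: s=19→36, h=8→25, a=1→18, r=18→35, e=5→22.

36-25-18-35-22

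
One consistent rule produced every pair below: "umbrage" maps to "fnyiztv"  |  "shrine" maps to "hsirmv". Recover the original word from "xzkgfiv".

Letters are reflected about the middle of the alphabet (position → 25−position): Atbash.
Reversing it on xzkgfiv: x↔c, z↔a, k↔p, g↔t, f↔u, i↔r, v↔e.

capture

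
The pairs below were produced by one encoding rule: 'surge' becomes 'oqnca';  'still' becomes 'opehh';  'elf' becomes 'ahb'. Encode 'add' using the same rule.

wzz

Compare letters: s→o is +22, u→q is +22, r→n is +22 — a constant shift. It's a constant shift of +22 (ROT22).
On add: a+22=w, d+22=z, d+22=z.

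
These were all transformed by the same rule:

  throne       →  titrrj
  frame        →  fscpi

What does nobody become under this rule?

npdrhd

Letter i (0-indexed) is shifted by i+0, so successive shifts are 0, 1, 2, ….
On nobody: n+0=n, o+1=p, b+2=d, o+3=r, d+4=h, y+5=d.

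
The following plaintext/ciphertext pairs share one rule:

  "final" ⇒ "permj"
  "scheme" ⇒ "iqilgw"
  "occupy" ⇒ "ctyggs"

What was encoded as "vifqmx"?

timber

The output letters match the input read backwards, each shifted +4: final reversed is lanif. Two steps: reverse the string, then apply a Caesar shift of +4.
Reversing it on vifqmx: shift back: v−4=r, i−4=e, f−4=b, q−4=m, m−4=i, x−4=t → rebmit; then reverse → timber.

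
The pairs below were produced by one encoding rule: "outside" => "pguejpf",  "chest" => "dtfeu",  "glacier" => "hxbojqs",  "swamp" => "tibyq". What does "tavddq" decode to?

Shifts by position in outside: pos 0: o→p (+1), pos 1: u→g (+12), pos 2: t→u (+1), pos 3: s→e (+12) — repeating every 2. The shifts repeat in a cycle of length 2: positions 0,1,… shift by +1, +12, then the pattern repeats.
Decoding tavddq: t−1=s, a−12=o, v−1=u, d−12=r, d−1=c, q−12=e.

source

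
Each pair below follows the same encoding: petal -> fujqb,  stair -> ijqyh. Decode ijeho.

It's a constant shift of +16 (ROT16).
Undoing it on ijeho: i−16=s, j−16=t, e−16=o, h−16=r, o−16=y.

story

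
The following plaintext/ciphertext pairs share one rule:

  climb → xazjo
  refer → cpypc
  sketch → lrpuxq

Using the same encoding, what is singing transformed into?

c(2)→x(23) and l(11)→a(0) fit y≡9x+5 (mod 26); the inverse of 9 mod 26 is 3. Treating letters as 0–25, the rule is x ↦ 9x + 5 (mod 26).
On singing: s(18)→9·18+5≡11=l; i(8)→9·8+5≡25=z; n(13)→9·13+5≡18=s; g(6)→9·6+5≡7=h; i(8)→9·8+5≡25=z; n(13)→9·13+5≡18=s; g(6)→9·6+5≡7=h (all mod 26).

lzshzsh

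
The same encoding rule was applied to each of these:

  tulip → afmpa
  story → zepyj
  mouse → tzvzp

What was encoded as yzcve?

robot

Shifts by position in tulip: pos 0: t→a (+7), pos 1: u→f (+11), pos 2: l→m (+1), pos 3: i→p (+7), pos 4: p→a (+11) — repeating every 3. A repeating key of period 3 is used — shifts +7, +11, +1 over and over.
Reversing it on yzcve: y−7=r, z−11=o, c−1=b, v−7=o, e−11=t.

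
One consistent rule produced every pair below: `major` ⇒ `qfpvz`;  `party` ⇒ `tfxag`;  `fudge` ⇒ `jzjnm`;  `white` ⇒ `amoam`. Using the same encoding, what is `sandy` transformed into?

The shift increases by 1 at each position, starting from +4: 4, 5, 6, ….
On sandy: s+4=w, a+5=f, n+6=t, d+7=k, y+8=g.

wftkg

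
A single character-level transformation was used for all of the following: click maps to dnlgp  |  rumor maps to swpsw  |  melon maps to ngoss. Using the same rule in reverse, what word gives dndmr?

claim

In click: c→d is +1, l→n is +2, i→l is +3, c→g is +4 — the shift increases by 1 each position. Each letter shifts forward by (position + 1), i.e. 1, 2, 3, … — the shift grows by one for each successive letter.
Undoing it on dndmr: d−1=c, n−2=l, d−3=a, m−4=i, r−5=m.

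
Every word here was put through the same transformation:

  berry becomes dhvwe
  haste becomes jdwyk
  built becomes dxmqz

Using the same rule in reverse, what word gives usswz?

sport

Letter i (0-indexed) is shifted by i+2, so successive shifts are 2, 3, 4, ….
Reversing it on usswz: u−2=s, s−3=p, s−4=o, w−5=r, z−6=t.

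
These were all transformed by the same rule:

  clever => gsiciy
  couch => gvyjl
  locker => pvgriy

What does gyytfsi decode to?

crumble

Shifts by position in clever: pos 0: c→g (+4), pos 1: l→s (+7), pos 2: e→i (+4), pos 3: v→c (+7) — repeating every 2. A repeating key of period 2 is used — shifts +4, +7 over and over.
Reversing it on gyytfsi: g−4=c, y−7=r, y−4=u, t−7=m, f−4=b, s−7=l, i−4=e.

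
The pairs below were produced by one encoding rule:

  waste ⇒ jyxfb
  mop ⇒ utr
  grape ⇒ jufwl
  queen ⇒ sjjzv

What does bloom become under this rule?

rttqg

Read the word backwards and shift each letter +5.
On bloom: reverse → moolb; then shift: m+5=r, o+5=t, o+5=t, l+5=q, b+5=g.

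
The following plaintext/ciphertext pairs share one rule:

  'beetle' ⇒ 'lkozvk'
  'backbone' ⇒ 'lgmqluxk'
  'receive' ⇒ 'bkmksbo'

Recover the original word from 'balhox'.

The shifts repeat in a cycle of length 2: positions 0,1,… shift by +10, +6, then the pattern repeats.
Decoding balhox: b−10=r, a−6=u, l−10=b, h−6=b, o−10=e, x−6=r.

rubber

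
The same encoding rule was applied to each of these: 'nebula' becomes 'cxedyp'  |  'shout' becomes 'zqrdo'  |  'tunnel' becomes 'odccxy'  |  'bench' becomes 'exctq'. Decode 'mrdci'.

found

n(13)→c(2) and e(4)→x(23) fit y≡15x+15 (mod 26); the inverse of 15 mod 26 is 7. Treating letters as 0–25, the rule is x ↦ 15x + 15 (mod 26).
Undoing it on mrdci: m(12)→7·(12−15)≡5=f; r(17)→7·(17−15)≡14=o; d(3)→7·(3−15)≡20=u; c(2)→7·(2−15)≡13=n; i(8)→7·(8−15)≡3=d (all mod 26).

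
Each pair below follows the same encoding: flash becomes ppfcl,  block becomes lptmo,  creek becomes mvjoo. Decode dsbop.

towel

Shifts by position in flash: pos 0: f→p (+10), pos 1: l→p (+4), pos 2: a→f (+5), pos 3: s→c (+10), pos 4: h→l (+4) — repeating every 3. A repeating key of period 3 is used — shifts +10, +4, +5 over and over.
Decoding dsbop: d−10=t, s−4=o, b−5=w, o−10=e, p−4=l.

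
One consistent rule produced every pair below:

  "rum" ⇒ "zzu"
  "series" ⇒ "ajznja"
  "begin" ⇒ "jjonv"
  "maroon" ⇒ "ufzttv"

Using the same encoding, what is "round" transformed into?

Two shifts are in play — +5 for a/e/i/o/u, +8 for every other letter.
Applying it to round: r(cons)+8=z, o(vowel)+5=t, u(vowel)+5=z, n(cons)+8=v, d(cons)+8=l.

ztzvl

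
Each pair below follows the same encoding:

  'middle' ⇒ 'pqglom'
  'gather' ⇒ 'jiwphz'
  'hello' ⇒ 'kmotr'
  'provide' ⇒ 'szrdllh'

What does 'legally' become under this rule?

Shifts by position in middle: pos 0: m→p (+3), pos 1: i→q (+8), pos 2: d→g (+3), pos 3: d→l (+8) — repeating every 2. A repeating key of period 2 is used — shifts +3, +8 over and over.
For legally: l+3=o, e+8=m, g+3=j, a+8=i, l+3=o, l+8=t, y+3=b.

omjiotb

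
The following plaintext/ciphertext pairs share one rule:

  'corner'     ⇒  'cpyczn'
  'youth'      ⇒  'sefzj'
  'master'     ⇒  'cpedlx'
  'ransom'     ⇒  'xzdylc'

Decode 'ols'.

Two steps: reverse the string, then apply a Caesar shift of +11.
Undoing it on ols: shift back: o−11=d, l−11=a, s−11=h → dah; then reverse → had.

had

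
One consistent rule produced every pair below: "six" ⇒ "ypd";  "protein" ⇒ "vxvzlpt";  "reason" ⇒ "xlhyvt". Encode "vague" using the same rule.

bhmbl

The shift depends on letter class: consonant s→y is +6, but vowel i→p is +7. Two shifts are in play — +7 for a/e/i/o/u, +6 for every other letter.
For vague: v(cons)+6=b, a(vowel)+7=h, g(cons)+6=m, u(vowel)+7=b, e(vowel)+7=l.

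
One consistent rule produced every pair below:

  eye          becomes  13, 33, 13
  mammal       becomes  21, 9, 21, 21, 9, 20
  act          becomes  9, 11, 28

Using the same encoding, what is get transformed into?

e is letter #5 and maps to 13: an offset of 8. Each letter is replaced by its alphabet position (a=1..z=26) + 8.
For get: g=7→15, e=5→13, t=20→28.

15, 13, 28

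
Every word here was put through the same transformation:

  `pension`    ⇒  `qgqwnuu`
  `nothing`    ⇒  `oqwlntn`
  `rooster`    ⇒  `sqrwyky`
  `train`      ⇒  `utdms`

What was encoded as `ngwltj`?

In pension: p→q is +1, e→g is +2, n→q is +3, s→w is +4 — the shift increases by 1 each position. Each letter shifts forward by (position + 1), i.e. 1, 2, 3, … — the shift grows by one for each successive letter.
Reversing it on ngwltj: n−1=m, g−2=e, w−3=t, l−4=h, t−5=o, j−6=d.

method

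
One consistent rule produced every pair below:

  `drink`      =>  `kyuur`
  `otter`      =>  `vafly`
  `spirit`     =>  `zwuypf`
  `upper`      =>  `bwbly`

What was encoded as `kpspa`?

digit

A repeating key of period 3 is used — shifts +7, +7, +12 over and over.
Reversing it on kpspa: k−7=d, p−7=i, s−12=g, p−7=i, a−7=t.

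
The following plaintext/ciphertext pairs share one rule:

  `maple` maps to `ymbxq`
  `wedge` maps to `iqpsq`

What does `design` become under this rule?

Compare letters: m→y is +12, a→m is +12, p→b is +12 — a constant shift. Each letter is shifted forward by 12 in the alphabet (a Caesar shift of +12).
On design: d+12=p, e+12=q, s+12=e, i+12=u, g+12=s, n+12=z.

pqeusz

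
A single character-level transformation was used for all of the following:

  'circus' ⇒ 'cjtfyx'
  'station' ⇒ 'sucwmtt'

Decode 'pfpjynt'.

penguin

In circus: c→c is +0, i→j is +1, r→t is +2, c→f is +3 — the shift increases by 1 each position. Letter i (0-indexed) is shifted by i+0, so successive shifts are 0, 1, 2, ….
Undoing it on pfpjynt: p−0=p, f−1=e, p−2=n, j−3=g, y−4=u, n−5=i, t−6=n.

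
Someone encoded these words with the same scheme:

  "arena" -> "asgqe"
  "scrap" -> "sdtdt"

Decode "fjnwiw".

filter

Letter i (0-indexed) is shifted by i+0, so successive shifts are 0, 1, 2, ….
Decoding fjnwiw: f−0=f, j−1=i, n−2=l, w−3=t, i−4=e, w−5=r.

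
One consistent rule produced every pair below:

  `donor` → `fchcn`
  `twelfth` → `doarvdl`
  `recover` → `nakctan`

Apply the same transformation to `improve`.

d(3)→f(5) and o(14)→c(2) fit y≡21x+20 (mod 26); the inverse of 21 mod 26 is 5. Each letter's alphabet position (a=0..z=25) is mapped through 21·x+20 mod 26 — an affine cipher.
For improve: i(8)→21·8+20≡6=g; m(12)→21·12+20≡12=m; p(15)→21·15+20≡23=x; r(17)→21·17+20≡13=n; o(14)→21·14+20≡2=c; v(21)→21·21+20≡19=t; e(4)→21·4+20≡0=a (all mod 26).

gmxncta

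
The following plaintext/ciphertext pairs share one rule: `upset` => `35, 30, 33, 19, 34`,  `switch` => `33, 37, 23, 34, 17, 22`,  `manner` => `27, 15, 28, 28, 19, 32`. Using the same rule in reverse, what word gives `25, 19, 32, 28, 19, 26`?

u is letter #21 and maps to 35: an offset of 14. Each letter is replaced by its alphabet position (a=1..z=26) + 14.
Reversing it on 25, 19, 32, 28, 19, 26: 25→(25−14)÷1=11=k, 19→(19−14)÷1=5=e, 32→(32−14)÷1=18=r, 28→(28−14)÷1=14=n, 19→(19−14)÷1=5=e, 26→(26−14)÷1=12=l.

kernel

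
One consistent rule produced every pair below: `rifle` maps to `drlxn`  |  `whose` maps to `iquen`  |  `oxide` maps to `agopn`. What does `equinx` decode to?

Shifts by position in rifle: pos 0: r→d (+12), pos 1: i→r (+9), pos 2: f→l (+6), pos 3: l→x (+12), pos 4: e→n (+9) — repeating every 3. The shifts repeat in a cycle of length 3: positions 0,1,… shift by +12, +9, +6, then the pattern repeats.
Decoding equinx: e−12=s, q−9=h, u−6=o, i−12=w, n−9=e, x−6=r.

shower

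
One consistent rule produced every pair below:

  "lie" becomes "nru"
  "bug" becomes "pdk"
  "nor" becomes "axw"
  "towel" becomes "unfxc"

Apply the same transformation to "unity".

hcrwd

The output letters match the input read backwards, each shifted +9: lie reversed is eil. Two steps: reverse the string, then apply a Caesar shift of +9.
For unity: reverse → ytinu; then shift: y+9=h, t+9=c, i+9=r, n+9=w, u+9=d.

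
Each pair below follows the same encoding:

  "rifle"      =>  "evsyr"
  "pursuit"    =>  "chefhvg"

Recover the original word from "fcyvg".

Compare letters: r→e is +13, i→v is +13, f→s is +13 — a constant shift. Each letter is shifted forward by 13 in the alphabet (a Caesar shift of +13).
Decoding fcyvg: f−13=s, c−13=p, y−13=l, v−13=i, g−13=t.

split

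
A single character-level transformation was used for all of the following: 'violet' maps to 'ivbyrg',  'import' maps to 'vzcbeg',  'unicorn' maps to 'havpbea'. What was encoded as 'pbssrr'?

It's a constant shift of +13 (ROT13).
Reversing it on pbssrr: p−13=c, b−13=o, s−13=f, s−13=f, r−13=e, r−13=e.

coffee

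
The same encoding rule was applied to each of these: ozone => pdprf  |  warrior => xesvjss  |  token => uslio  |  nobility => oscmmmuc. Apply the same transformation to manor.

neoss

Shifts by position in ozone: pos 0: o→p (+1), pos 1: z→d (+4), pos 2: o→p (+1), pos 3: n→r (+4) — repeating every 2. A repeating key of period 2 is used — shifts +1, +4 over and over.
For manor: m+1=n, a+4=e, n+1=o, o+4=s, r+1=s.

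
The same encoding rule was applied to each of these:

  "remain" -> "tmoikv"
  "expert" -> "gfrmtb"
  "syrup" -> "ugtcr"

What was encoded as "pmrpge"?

The shifts repeat in a cycle of length 2: positions 0,1,… shift by +2, +8, then the pattern repeats.
Decoding pmrpge: p−2=n, m−8=e, r−2=p, p−8=h, g−2=e, e−8=w.

nephew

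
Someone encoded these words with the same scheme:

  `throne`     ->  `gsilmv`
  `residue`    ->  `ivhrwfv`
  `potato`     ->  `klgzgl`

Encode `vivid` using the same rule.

Each pair mirrors across the alphabet (t↔g, h↔s, r↔i): positions sum to 25. Each letter is replaced by its mirror in the alphabet: a↔z, b↔y, c↔x, and so on (the Atbash cipher).
Applying it to vivid: v↔e, i↔r, v↔e, i↔r, d↔w.

ererw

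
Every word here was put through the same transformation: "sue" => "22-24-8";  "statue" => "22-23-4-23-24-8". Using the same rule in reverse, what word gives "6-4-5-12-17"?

Letters become their 1-based position plus 3 (so a→4, b→5, …).
Undoing it on 6-4-5-12-17: 6→(6−3)÷1=3=c, 4→(4−3)÷1=1=a, 5→(5−3)÷1=2=b, 12→(12−3)÷1=9=i, 17→(17−3)÷1=14=n.

cabin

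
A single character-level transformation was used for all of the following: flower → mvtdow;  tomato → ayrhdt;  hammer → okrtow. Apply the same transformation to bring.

ibnuq

Shifts by position in flower: pos 0: f→m (+7), pos 1: l→v (+10), pos 2: o→t (+5), pos 3: w→d (+7), pos 4: e→o (+10), pos 5: r→w (+5) — repeating every 3. A repeating key of period 3 is used — shifts +7, +10, +5 over and over.
For bring: b+7=i, r+10=b, i+5=n, n+7=u, g+10=q.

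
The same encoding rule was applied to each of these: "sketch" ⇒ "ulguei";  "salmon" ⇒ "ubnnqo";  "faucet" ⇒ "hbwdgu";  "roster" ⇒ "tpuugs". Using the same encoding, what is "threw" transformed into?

Shifts by position in sketch: pos 0: s→u (+2), pos 1: k→l (+1), pos 2: e→g (+2), pos 3: t→u (+1) — repeating every 2. A repeating key of period 2 is used — shifts +2, +1 over and over.
On threw: t+2=v, h+1=i, r+2=t, e+1=f, w+2=y.

vitfy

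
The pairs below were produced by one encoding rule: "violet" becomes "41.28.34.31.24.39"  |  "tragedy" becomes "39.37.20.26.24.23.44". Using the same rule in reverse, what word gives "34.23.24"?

ode

v is letter #22 and maps to 41: an offset of 19. Letters become their 1-based position plus 19 (so a→20, b→21, …).
Undoing it on 34.23.24: 34→(34−19)÷1=15=o, 23→(23−19)÷1=4=d, 24→(24−19)÷1=5=e.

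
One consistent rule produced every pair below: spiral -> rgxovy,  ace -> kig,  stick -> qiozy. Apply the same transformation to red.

The output letters match the input read backwards, each shifted +6: spiral reversed is larips. The word is reversed, then every letter is shifted forward by 6.
For red: reverse → der; then shift: d+6=j, e+6=k, r+6=x.

jkx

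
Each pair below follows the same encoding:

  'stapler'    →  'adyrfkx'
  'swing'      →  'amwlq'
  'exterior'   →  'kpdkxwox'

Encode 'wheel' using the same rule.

mtkkf

s(18)→a(0) and t(19)→d(3) fit y≡3x+24 (mod 26); the inverse of 3 mod 26 is 9. Each letter's alphabet position (a=0..z=25) is mapped through 3·x+24 mod 26 — an affine cipher.
On wheel: w(22)→3·22+24≡12=m; h(7)→3·7+24≡19=t; e(4)→3·4+24≡10=k; e(4)→3·4+24≡10=k; l(11)→3·11+24≡5=f (all mod 26).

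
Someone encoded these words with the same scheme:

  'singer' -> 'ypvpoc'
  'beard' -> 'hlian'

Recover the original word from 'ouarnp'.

Letter i (0-indexed) is shifted by i+6, so successive shifts are 6, 7, 8, ….
Undoing it on ouarnp: o−6=i, u−7=n, a−8=s, r−9=i, n−10=d, p−11=e.

inside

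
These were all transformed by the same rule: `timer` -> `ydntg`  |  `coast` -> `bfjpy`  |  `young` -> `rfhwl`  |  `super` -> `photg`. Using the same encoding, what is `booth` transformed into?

sffyu

t(19)→y(24) and i(8)→d(3) fit y≡9x+9 (mod 26); the inverse of 9 mod 26 is 3. Treating letters as 0–25, the rule is x ↦ 9x + 9 (mod 26).
On booth: b(1)→9·1+9≡18=s; o(14)→9·14+9≡5=f; o(14)→9·14+9≡5=f; t(19)→9·19+9≡24=y; h(7)→9·7+9≡20=u (all mod 26).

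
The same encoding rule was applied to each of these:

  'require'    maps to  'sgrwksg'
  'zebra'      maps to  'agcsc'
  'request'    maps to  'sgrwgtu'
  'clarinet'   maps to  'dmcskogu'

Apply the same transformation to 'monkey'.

nqolgz

The shift depends on letter class: consonant r→s is +1, but vowel e→g is +2. Two shifts are in play — +2 for a/e/i/o/u, +1 for every other letter.
For monkey: m(cons)+1=n, o(vowel)+2=q, n(cons)+1=o, k(cons)+1=l, e(vowel)+2=g, y(cons)+1=z.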